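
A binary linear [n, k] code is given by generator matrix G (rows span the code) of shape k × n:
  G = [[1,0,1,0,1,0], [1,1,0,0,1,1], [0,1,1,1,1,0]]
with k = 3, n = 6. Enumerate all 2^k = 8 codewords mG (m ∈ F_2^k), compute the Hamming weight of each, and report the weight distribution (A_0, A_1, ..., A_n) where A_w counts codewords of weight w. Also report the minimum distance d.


Weight distribution: A_0 = 1, A_3 = 4, A_4 = 3. Minimum distance d = 3.

Enumerate all 2^3 = 8 messages m ∈ F_2^3.
For each, compute codeword c = mG in F_2^6, then tally its weight.
  m = 000 → c = 000000, weight = 0.
  m = 100 → c = 101010, weight = 3.
  m = 010 → c = 110011, weight = 4.
  m = 110 → c = 011001, weight = 3.
  m = 001 → c = 011110, weight = 4.
  m = 101 → c = 110100, weight = 3.
  m = 011 → c = 101101, weight = 4.
  m = 111 → c = 000111, weight = 3.
Tally weights:
  weight 0: 1 codewords.
  weight 3: 4 codewords.
  weight 4: 3 codewords.
Minimum distance d = smallest w > 0 with A_w > 0 = 3.
Sanity: Σ A_w = 8 = 2^3 = 8 ✓.


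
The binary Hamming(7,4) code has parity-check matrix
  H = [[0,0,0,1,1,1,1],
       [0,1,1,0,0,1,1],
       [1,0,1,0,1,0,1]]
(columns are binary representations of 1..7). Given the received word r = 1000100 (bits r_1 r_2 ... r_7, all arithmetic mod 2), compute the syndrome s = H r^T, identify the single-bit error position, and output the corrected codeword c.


s = (1, 0, 0)^T, error position = 4, corrected codeword c = 1001100

Compute s = H r^T mod 2 one row at a time:
  s_1 = 0 + 1 + 0 + 0 = 1 ≡ 1 (mod 2).
  s_2 = 0 + 0 + 0 + 0 = 0 ≡ 0 (mod 2).
  s_3 = 1 + 0 + 1 + 0 = 2 ≡ 0 (mod 2).
s = (1, 0, 0)^T — this equals column 4 of H (binary 100), so error is at position 4.
Correct: flip bit 4 of r = 1000100 to get c = 1001100.


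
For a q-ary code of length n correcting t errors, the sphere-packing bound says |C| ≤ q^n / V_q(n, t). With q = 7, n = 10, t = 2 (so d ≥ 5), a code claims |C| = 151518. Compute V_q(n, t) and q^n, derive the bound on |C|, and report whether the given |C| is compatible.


V_q(n, t) = 1681, q^n = 282475249, Hamming bound = 168040, |C| = 151518 ≤ bound (satisfied).

Step 1: Compute V_q(n, t) = Σ_{j=0}^2 C(n, j) (q−1)^j.
  j = 0: C(10,0)·(6)^0 = 1·1 = 1.
  j = 1: C(10,1)·(6)^1 = 10·6 = 60.
  j = 2: C(10,2)·(6)^2 = 45·36 = 1620.
  V_q(n, t) = 1 + 60 + 1620 = 1681.
Step 2: q^n = 7^10 = 282475249.
Step 3: Hamming bound ⌊q^n / V_q(n,t)⌋ = ⌊282475249/1681⌋ = 168040.
Step 4: Compare |C| = 151518 to 168040: satisfied.
The claimed |C| lies below the Hamming bound.


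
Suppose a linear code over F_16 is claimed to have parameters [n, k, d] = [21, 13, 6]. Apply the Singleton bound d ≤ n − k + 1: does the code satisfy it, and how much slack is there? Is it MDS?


Singleton RHS = n − k + 1 = 9, slack = 3, bound satisfied, not MDS.

Singleton bound: d ≤ n − k + 1.
Here n = 21, k = 13, so n − k + 1 = 9.
Given d = 6, check d ≤ 9: YES.
Slack = (n − k + 1) − d = 3.
The code is NOT MDS (slack = 3 > 0).
Description: the claimed parameters are [21, 13, 6]_16; such a code would be non-MDS.


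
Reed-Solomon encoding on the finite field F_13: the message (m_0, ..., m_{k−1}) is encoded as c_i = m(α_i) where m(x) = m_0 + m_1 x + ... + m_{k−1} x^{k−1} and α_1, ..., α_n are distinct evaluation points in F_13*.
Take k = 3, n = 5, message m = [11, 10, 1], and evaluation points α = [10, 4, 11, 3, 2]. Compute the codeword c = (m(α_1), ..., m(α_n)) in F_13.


c = [3, 2, 8, 11, 9]

Message polynomial: m(x) = 11 + 10·x + 1·x^2 (mod 13).
For each evaluation point α_i, compute m(α_i) mod 13:
  α_1 = 10: Horner steps 1 → 7 → 3, so m(10) = 3.
  α_2 = 4: Horner steps 1 → 1 → 2, so m(4) = 2.
  α_3 = 11: Horner steps 1 → 8 → 8, so m(11) = 8.
  α_4 = 3: Horner steps 1 → 0 → 11, so m(3) = 11.
  α_5 = 2: Horner steps 1 → 12 → 9, so m(2) = 9.
Codeword c = [3, 2, 8, 11, 9] ∈ F_13^5.


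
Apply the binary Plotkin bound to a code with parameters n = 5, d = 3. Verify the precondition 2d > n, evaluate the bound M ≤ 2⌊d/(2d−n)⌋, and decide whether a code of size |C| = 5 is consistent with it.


Plotkin bound M ≤ 6; given |C| = 5 ≤ bound (satisfied).

Check applicability: 2d = 6, n = 5.
2d − n = 1 > 0, so Plotkin applies.
Compute d/(2d−n) = 3/1 ≈ 3.0000.
⌊d/(2d−n)⌋ = 3.
Plotkin bound: M ≤ 2·3 = 6.
Given |C| = 5, check: satisfied.
This |C| is below the Plotkin bound.


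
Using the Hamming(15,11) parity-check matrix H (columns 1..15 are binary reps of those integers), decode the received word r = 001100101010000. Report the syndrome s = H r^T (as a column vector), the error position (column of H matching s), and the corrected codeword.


s = (0, 0, 1, 0)^T, error position = 2, corrected codeword c = 011100101010000

Compute s = H r^T mod 2 one row at a time:
  s_1 = 0 + 1 + 0 + 1 + 0 + 0 + 0 + 0 = 2 ≡ 0 (mod 2).
  s_2 = 1 + 0 + 0 + 1 + 0 + 0 + 0 + 0 = 2 ≡ 0 (mod 2).
  s_3 = 0 + 1 + 0 + 1 + 0 + 1 + 0 + 0 = 3 ≡ 1 (mod 2).
  s_4 = 0 + 1 + 0 + 1 + 1 + 1 + 0 + 0 = 4 ≡ 0 (mod 2).
s = (0, 0, 1, 0)^T — this equals column 2 of H (binary 0010), so error is at position 2.
Correct: flip bit 2 of r = 001100101010000 to get c = 011100101010000.


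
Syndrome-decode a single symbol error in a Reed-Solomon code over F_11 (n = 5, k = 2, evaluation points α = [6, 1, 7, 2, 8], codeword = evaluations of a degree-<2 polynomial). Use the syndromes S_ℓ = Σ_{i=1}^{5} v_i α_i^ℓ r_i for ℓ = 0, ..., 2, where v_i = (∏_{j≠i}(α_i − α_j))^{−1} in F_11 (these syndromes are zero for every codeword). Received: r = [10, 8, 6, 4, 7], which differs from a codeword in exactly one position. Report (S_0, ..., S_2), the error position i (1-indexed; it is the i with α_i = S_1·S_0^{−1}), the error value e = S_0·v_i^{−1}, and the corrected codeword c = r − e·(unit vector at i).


S = (7, 1, 8), error at position 5, error magnitude e = 5, c = [10, 8, 6, 4, 2].

Step 1: column multipliers v_i = (∏_{j≠i}(α_i − α_j))^{−1} mod 11.
  i = 1 (α = 6): (6−1)(6−7)(6−2)(6−8) = 5·(−1)·4·(−2) = 40 ≡ 7, so v_1 = 7^{−1} = 8 (mod 11).
  i = 2 (α = 1): (1−6)(1−7)(1−2)(1−8) = (−5)·(−6)·(−1)·(−7) = 210 ≡ 1, so v_2 = 1^{−1} = 1 (mod 11).
  i = 3 (α = 7): (7−6)(7−1)(7−2)(7−8) = 1·6·5·(−1) = −30 ≡ 3, so v_3 = 3^{−1} = 4 (mod 11).
  i = 4 (α = 2): (2−6)(2−1)(2−7)(2−8) = (−4)·1·(−5)·(−6) = −120 ≡ 1, so v_4 = 1^{−1} = 1 (mod 11).
  i = 5 (α = 8): (8−6)(8−1)(8−7)(8−2) = 2·7·1·6 = 84 ≡ 7, so v_5 = 7^{−1} = 8 (mod 11).
  v = [8, 1, 4, 1, 8].
Step 2: syndromes of r = [10, 8, 6, 4, 7] (all sums mod 11).
  S_0 = Σ v_i r_i = 8·10 + 1·8 + 4·6 + 1·4 + 8·7 = 172 ≡ 7.
  S_1 = Σ v_i α_i r_i = 8·6·10 + 1·1·8 + 4·7·6 + 1·2·4 + 8·8·7 = 1112 ≡ 1.
  α_i^2 mod 11 = [3, 1, 5, 4, 9].
  S_2 = Σ v_i α_i^2 r_i = 8·3·10 + 1·1·8 + 4·5·6 + 1·4·4 + 8·9·7 = 888 ≡ 8.
  S = (7, 1, 8) ≠ 0, so r is not a codeword (an error is present).
Step 3: locate the error. For a single error e at position i, S_ℓ = v_i·e·α_i^ℓ, so α_err = S_1/S_0.
  S_0^{−1} = 7^{−1} = 8 (mod 11), so α_err = 1·8 = 8 ≡ 8 = α_5. Error position i = 5.
  Consistency check: S_2/S_1 = 8·1 = 8 ≡ 8 = α_err ✓ (single-error assumption holds).
Step 4: error magnitude e = S_0/v_5 = S_0·∏_{j≠5}(α_5 − α_j) = 7·7 = 49 ≡ 5 (mod 11).
Step 5: correct position 5: c_5 = r_5 − e = 7 − 5 ≡ 2 (mod 11). Hence c = [10, 8, 6, 4, 2].
  Check: interpolating c through the α_i gives m(x) = 1 + 7·x (degree < 2) with m(α_i) = c_i for every i, so c is indeed a codeword.


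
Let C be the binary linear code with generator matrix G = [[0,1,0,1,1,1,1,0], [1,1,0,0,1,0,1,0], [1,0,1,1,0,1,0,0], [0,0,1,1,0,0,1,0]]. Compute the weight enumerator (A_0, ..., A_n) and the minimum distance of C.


Weight distribution: A_0 = 1, A_1 = 1, A_2 = 1, A_3 = 4, A_4 = 5, A_5 = 3, A_6 = 1. Minimum distance d = 1.

Enumerate all 2^4 = 16 messages m ∈ F_2^4.
For each, compute codeword c = mG in F_2^8, then tally its weight.
  m = 0000 → c = 00000000, weight = 0.
  m = 1000 → c = 01011110, weight = 5.
  m = 0100 → c = 11001010, weight = 4.
  m = 1100 → c = 10010100, weight = 3.
  m = 0010 → c = 10110100, weight = 4.
  m = 1010 → c = 11101010, weight = 5.
  m = 0110 → c = 01111110, weight = 6.
  m = 1110 → c = 00100000, weight = 1.
  m = 0001 → c = 00110010, weight = 3.
  m = 1001 → c = 01101100, weight = 4.
  m = 0101 → c = 11111000, weight = 5.
  m = 1101 → c = 10100110, weight = 4.
  m = 0011 → c = 10000110, weight = 3.
  m = 1011 → c = 11011000, weight = 4.
  m = 0111 → c = 01001100, weight = 3.
  m = 1111 → c = 00010010, weight = 2.
Tally weights:
  weight 0: 1 codewords.
  weight 1: 1 codewords.
  weight 2: 1 codewords.
  weight 3: 4 codewords.
  weight 4: 5 codewords.
  weight 5: 3 codewords.
  weight 6: 1 codewords.
Minimum distance d = smallest w > 0 with A_w > 0 = 1.
Sanity: Σ A_w = 16 = 2^4 = 16 ✓.


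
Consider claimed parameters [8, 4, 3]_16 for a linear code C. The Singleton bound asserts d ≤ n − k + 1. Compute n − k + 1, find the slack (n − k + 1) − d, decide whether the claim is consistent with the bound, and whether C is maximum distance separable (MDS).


Singleton RHS = n − k + 1 = 5, slack = 2, bound satisfied, not MDS.

Singleton bound: d ≤ n − k + 1.
Here n = 8, k = 4, so n − k + 1 = 5.
Given d = 3, check d ≤ 5: YES.
Slack = (n − k + 1) − d = 2.
The code is NOT MDS (slack = 2 > 0).
Description: the claimed parameters are [8, 4, 3]_16; such a code would be non-MDS.


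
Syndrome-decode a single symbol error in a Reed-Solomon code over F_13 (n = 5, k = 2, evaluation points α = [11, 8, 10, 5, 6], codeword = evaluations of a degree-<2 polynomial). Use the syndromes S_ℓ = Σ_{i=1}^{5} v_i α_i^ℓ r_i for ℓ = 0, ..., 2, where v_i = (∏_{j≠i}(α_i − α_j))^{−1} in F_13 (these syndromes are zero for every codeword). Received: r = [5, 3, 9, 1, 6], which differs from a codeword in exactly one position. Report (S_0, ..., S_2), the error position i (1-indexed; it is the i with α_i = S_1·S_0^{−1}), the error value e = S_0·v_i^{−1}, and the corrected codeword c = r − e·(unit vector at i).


S = (4, 1, 10), error at position 3, error magnitude e = 9, c = [5, 3, 0, 1, 6].

Step 1: column multipliers v_i = (∏_{j≠i}(α_i − α_j))^{−1} mod 13.
  i = 1 (α = 11): (11−8)(11−10)(11−5)(11−6) = 3·1·6·5 = 90 ≡ 12, so v_1 = 12^{−1} = 12 (mod 13).
  i = 2 (α = 8): (8−11)(8−10)(8−5)(8−6) = (−3)·(−2)·3·2 = 36 ≡ 10, so v_2 = 10^{−1} = 4 (mod 13).
  i = 3 (α = 10): (10−11)(10−8)(10−5)(10−6) = (−1)·2·5·4 = −40 ≡ 12, so v_3 = 12^{−1} = 12 (mod 13).
  i = 4 (α = 5): (5−11)(5−8)(5−10)(5−6) = (−6)·(−3)·(−5)·(−1) = 90 ≡ 12, so v_4 = 12^{−1} = 12 (mod 13).
  i = 5 (α = 6): (6−11)(6−8)(6−10)(6−5) = (−5)·(−2)·(−4)·1 = −40 ≡ 12, so v_5 = 12^{−1} = 12 (mod 13).
  v = [12, 4, 12, 12, 12].
Step 2: syndromes of r = [5, 3, 9, 1, 6] (all sums mod 13).
  S_0 = Σ v_i r_i = 12·5 + 4·3 + 12·9 + 12·1 + 12·6 = 264 ≡ 4.
  S_1 = Σ v_i α_i r_i = 12·11·5 + 4·8·3 + 12·10·9 + 12·5·1 + 12·6·6 = 2328 ≡ 1.
  α_i^2 mod 13 = [4, 12, 9, 12, 10].
  S_2 = Σ v_i α_i^2 r_i = 12·4·5 + 4·12·3 + 12·9·9 + 12·12·1 + 12·10·6 = 2220 ≡ 10.
  S = (4, 1, 10) ≠ 0, so r is not a codeword (an error is present).
Step 3: locate the error. For a single error e at position i, S_ℓ = v_i·e·α_i^ℓ, so α_err = S_1/S_0.
  S_0^{−1} = 4^{−1} = 10 (mod 13), so α_err = 1·10 = 10 ≡ 10 = α_3. Error position i = 3.
  Consistency check: S_2/S_1 = 10·1 = 10 ≡ 10 = α_err ✓ (single-error assumption holds).
Step 4: error magnitude e = S_0/v_3 = S_0·∏_{j≠3}(α_3 − α_j) = 4·12 = 48 ≡ 9 (mod 13).
Step 5: correct position 3: c_3 = r_3 − e = 9 − 9 ≡ 0 (mod 13). Hence c = [5, 3, 0, 1, 6].
  Check: interpolating c through the α_i gives m(x) = 2 + 5·x (degree < 2) with m(α_i) = c_i for every i, so c is indeed a codeword.


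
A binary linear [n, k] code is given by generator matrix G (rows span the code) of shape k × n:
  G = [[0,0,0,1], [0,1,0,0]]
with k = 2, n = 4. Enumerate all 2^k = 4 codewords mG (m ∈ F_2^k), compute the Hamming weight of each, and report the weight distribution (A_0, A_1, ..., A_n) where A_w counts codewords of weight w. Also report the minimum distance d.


Weight distribution: A_0 = 1, A_1 = 2, A_2 = 1. Minimum distance d = 1.

Enumerate all 2^2 = 4 messages m ∈ F_2^2.
For each, compute codeword c = mG in F_2^4, then tally its weight.
  m = 00 → c = 0000, weight = 0.
  m = 10 → c = 0001, weight = 1.
  m = 01 → c = 0100, weight = 1.
  m = 11 → c = 0101, weight = 2.
Tally weights:
  weight 0: 1 codewords.
  weight 1: 2 codewords.
  weight 2: 1 codewords.
Minimum distance d = smallest w > 0 with A_w > 0 = 1.
Sanity: Σ A_w = 4 = 2^2 = 4 ✓.


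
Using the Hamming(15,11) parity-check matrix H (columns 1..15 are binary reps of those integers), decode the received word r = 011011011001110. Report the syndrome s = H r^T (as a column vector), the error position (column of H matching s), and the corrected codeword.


s = (1, 1, 0, 0)^T, error position = 12, corrected codeword c = 011011011000110

Compute s = H r^T mod 2 one row at a time:
  s_1 = 1 + 1 + 0 + 0 + 1 + 1 + 1 + 0 = 5 ≡ 1 (mod 2).
  s_2 = 0 + 1 + 1 + 0 + 1 + 1 + 1 + 0 = 5 ≡ 1 (mod 2).
  s_3 = 1 + 1 + 1 + 0 + 0 + 0 + 1 + 0 = 4 ≡ 0 (mod 2).
  s_4 = 0 + 1 + 1 + 0 + 1 + 0 + 1 + 0 = 4 ≡ 0 (mod 2).
s = (1, 1, 0, 0)^T — this equals column 12 of H (binary 1100), so error is at position 12.
Correct: flip bit 12 of r = 011011011001110 to get c = 011011011000110.


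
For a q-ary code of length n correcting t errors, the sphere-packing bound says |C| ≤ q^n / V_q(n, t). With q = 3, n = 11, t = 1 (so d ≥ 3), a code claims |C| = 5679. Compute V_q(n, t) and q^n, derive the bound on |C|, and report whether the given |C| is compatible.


V_q(n, t) = 23, q^n = 177147, Hamming bound = 7702, |C| = 5679 ≤ bound (satisfied).

Step 1: Compute V_q(n, t) = Σ_{j=0}^1 C(n, j) (q−1)^j.
  j = 0: C(11,0)·(2)^0 = 1·1 = 1.
  j = 1: C(11,1)·(2)^1 = 11·2 = 22.
  V_q(n, t) = 1 + 22 = 23.
Step 2: q^n = 3^11 = 177147.
Step 3: Hamming bound ⌊q^n / V_q(n,t)⌋ = ⌊177147/23⌋ = 7702.
Step 4: Compare |C| = 5679 to 7702: satisfied.
The claimed |C| lies below the Hamming bound.


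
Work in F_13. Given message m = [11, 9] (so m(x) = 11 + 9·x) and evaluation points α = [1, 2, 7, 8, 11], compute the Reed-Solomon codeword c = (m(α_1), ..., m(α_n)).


c = [7, 3, 9, 5, 6]

Message polynomial: m(x) = 11 + 9·x (mod 13).
For each evaluation point α_i, compute m(α_i) mod 13:
  α_1 = 1: Horner steps 9 → 7, so m(1) = 7.
  α_2 = 2: Horner steps 9 → 3, so m(2) = 3.
  α_3 = 7: Horner steps 9 → 9, so m(7) = 9.
  α_4 = 8: Horner steps 9 → 5, so m(8) = 5.
  α_5 = 11: Horner steps 9 → 6, so m(11) = 6.
Codeword c = [7, 3, 9, 5, 6] ∈ F_13^5.


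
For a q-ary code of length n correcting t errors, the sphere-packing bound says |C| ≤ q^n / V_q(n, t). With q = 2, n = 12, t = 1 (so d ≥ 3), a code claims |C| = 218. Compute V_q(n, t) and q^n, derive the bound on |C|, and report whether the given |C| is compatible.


V_q(n, t) = 13, q^n = 4096, Hamming bound = 315, |C| = 218 ≤ bound (satisfied).

Step 1: Compute V_q(n, t) = Σ_{j=0}^1 C(n, j) (q−1)^j.
  j = 0: C(12,0)·(1)^0 = 1·1 = 1.
  j = 1: C(12,1)·(1)^1 = 12·1 = 12.
  V_q(n, t) = 1 + 12 = 13.
Step 2: q^n = 2^12 = 4096.
Step 3: Hamming bound ⌊q^n / V_q(n,t)⌋ = ⌊4096/13⌋ = 315.
Step 4: Compare |C| = 218 to 315: satisfied.
The claimed |C| lies below the Hamming bound.


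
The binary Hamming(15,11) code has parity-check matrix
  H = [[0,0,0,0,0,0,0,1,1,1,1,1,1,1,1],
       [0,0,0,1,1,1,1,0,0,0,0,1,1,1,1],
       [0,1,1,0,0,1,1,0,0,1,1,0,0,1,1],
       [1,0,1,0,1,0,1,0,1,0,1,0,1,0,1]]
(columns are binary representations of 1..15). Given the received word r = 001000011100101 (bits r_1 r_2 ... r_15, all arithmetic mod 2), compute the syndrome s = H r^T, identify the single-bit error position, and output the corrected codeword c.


s = (1, 0, 1, 0)^T, error position = 10, corrected codeword c = 001000011000101

Compute s = H r^T mod 2 one row at a time:
  s_1 = 1 + 1 + 1 + 0 + 0 + 1 + 0 + 1 = 5 ≡ 1 (mod 2).
  s_2 = 0 + 0 + 0 + 0 + 0 + 1 + 0 + 1 = 2 ≡ 0 (mod 2).
  s_3 = 0 + 1 + 0 + 0 + 1 + 0 + 0 + 1 = 3 ≡ 1 (mod 2).
  s_4 = 0 + 1 + 0 + 0 + 1 + 0 + 1 + 1 = 4 ≡ 0 (mod 2).
s = (1, 0, 1, 0)^T — this equals column 10 of H (binary 1010), so error is at position 10.
Correct: flip bit 10 of r = 001000011100101 to get c = 001000011000101.


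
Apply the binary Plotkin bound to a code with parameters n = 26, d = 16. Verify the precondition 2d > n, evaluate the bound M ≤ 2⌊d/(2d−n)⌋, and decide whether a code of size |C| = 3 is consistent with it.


Plotkin bound M ≤ 4; given |C| = 3 ≤ bound (satisfied).

Check applicability: 2d = 32, n = 26.
2d − n = 6 > 0, so Plotkin applies.
Compute d/(2d−n) = 16/6 ≈ 2.6667.
⌊d/(2d−n)⌋ = 2.
Plotkin bound: M ≤ 2·2 = 4.
Given |C| = 3, check: satisfied.
This |C| is below the Plotkin bound.


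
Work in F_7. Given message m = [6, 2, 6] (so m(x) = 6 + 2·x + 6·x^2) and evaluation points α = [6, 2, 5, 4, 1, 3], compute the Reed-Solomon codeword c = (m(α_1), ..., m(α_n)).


c = [3, 6, 5, 5, 0, 3]

Message polynomial: m(x) = 6 + 2·x + 6·x^2 (mod 7).
For each evaluation point α_i, compute m(α_i) mod 7:
  α_1 = 6: Horner steps 6 → 3 → 3, so m(6) = 3.
  α_2 = 2: Horner steps 6 → 0 → 6, so m(2) = 6.
  α_3 = 5: Horner steps 6 → 4 → 5, so m(5) = 5.
  α_4 = 4: Horner steps 6 → 5 → 5, so m(4) = 5.
  α_5 = 1: Horner steps 6 → 1 → 0, so m(1) = 0.
  α_6 = 3: Horner steps 6 → 6 → 3, so m(3) = 3.
Codeword c = [3, 6, 5, 5, 0, 3] ∈ F_7^6.


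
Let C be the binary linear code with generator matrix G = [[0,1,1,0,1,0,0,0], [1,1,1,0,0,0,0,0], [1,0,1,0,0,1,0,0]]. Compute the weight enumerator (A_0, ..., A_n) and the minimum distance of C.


Weight distribution: A_0 = 1, A_2 = 2, A_3 = 4, A_4 = 1. Minimum distance d = 2.

Enumerate all 2^3 = 8 messages m ∈ F_2^3.
For each, compute codeword c = mG in F_2^8, then tally its weight.
  m = 000 → c = 00000000, weight = 0.
  m = 100 → c = 01101000, weight = 3.
  m = 010 → c = 11100000, weight = 3.
  m = 110 → c = 10001000, weight = 2.
  m = 001 → c = 10100100, weight = 3.
  m = 101 → c = 11001100, weight = 4.
  m = 011 → c = 01000100, weight = 2.
  m = 111 → c = 00101100, weight = 3.
Tally weights:
  weight 0: 1 codewords.
  weight 2: 2 codewords.
  weight 3: 4 codewords.
  weight 4: 1 codewords.
Minimum distance d = smallest w > 0 with A_w > 0 = 2.
Sanity: Σ A_w = 8 = 2^3 = 8 ✓.


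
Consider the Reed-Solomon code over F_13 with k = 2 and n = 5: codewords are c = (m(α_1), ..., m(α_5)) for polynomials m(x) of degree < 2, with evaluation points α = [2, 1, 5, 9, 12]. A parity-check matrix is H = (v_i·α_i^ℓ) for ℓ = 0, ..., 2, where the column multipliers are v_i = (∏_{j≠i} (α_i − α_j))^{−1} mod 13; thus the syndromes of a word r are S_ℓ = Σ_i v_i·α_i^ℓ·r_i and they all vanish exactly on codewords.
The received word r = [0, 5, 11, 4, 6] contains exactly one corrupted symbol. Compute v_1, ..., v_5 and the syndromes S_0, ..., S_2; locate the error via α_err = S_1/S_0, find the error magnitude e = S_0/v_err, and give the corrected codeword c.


S = (12, 1, 12), error at position 5, error magnitude e = 4, c = [0, 5, 11, 4, 2].

Step 1: column multipliers v_i = (∏_{j≠i}(α_i − α_j))^{−1} mod 13.
  i = 1 (α = 2): (2−1)(2−5)(2−9)(2−12) = 1·(−3)·(−7)·(−10) = −210 ≡ 11, so v_1 = 11^{−1} = 6 (mod 13).
  i = 2 (α = 1): (1−2)(1−5)(1−9)(1−12) = (−1)·(−4)·(−8)·(−11) = 352 ≡ 1, so v_2 = 1^{−1} = 1 (mod 13).
  i = 3 (α = 5): (5−2)(5−1)(5−9)(5−12) = 3·4·(−4)·(−7) = 336 ≡ 11, so v_3 = 11^{−1} = 6 (mod 13).
  i = 4 (α = 9): (9−2)(9−1)(9−5)(9−12) = 7·8·4·(−3) = −672 ≡ 4, so v_4 = 4^{−1} = 10 (mod 13).
  i = 5 (α = 12): (12−2)(12−1)(12−5)(12−9) = 10·11·7·3 = 2310 ≡ 9, so v_5 = 9^{−1} = 3 (mod 13).
  v = [6, 1, 6, 10, 3].
Step 2: syndromes of r = [0, 5, 11, 4, 6] (all sums mod 13).
  S_0 = Σ v_i r_i = 6·0 + 1·5 + 6·11 + 10·4 + 3·6 = 129 ≡ 12.
  S_1 = Σ v_i α_i r_i = 6·2·0 + 1·1·5 + 6·5·11 + 10·9·4 + 3·12·6 = 911 ≡ 1.
  α_i^2 mod 13 = [4, 1, 12, 3, 1].
  S_2 = Σ v_i α_i^2 r_i = 6·4·0 + 1·1·5 + 6·12·11 + 10·3·4 + 3·1·6 = 935 ≡ 12.
  S = (12, 1, 12) ≠ 0, so r is not a codeword (an error is present).
Step 3: locate the error. For a single error e at position i, S_ℓ = v_i·e·α_i^ℓ, so α_err = S_1/S_0.
  S_0^{−1} = 12^{−1} = 12 (mod 13), so α_err = 1·12 = 12 ≡ 12 = α_5. Error position i = 5.
  Consistency check: S_2/S_1 = 12·1 = 12 ≡ 12 = α_err ✓ (single-error assumption holds).
Step 4: error magnitude e = S_0/v_5 = S_0·∏_{j≠5}(α_5 − α_j) = 12·9 = 108 ≡ 4 (mod 13).
Step 5: correct position 5: c_5 = r_5 − e = 6 − 4 ≡ 2 (mod 13). Hence c = [0, 5, 11, 4, 2].
  Check: interpolating c through the α_i gives m(x) = 10 + 8·x (degree < 2) with m(α_i) = c_i for every i, so c is indeed a codeword.


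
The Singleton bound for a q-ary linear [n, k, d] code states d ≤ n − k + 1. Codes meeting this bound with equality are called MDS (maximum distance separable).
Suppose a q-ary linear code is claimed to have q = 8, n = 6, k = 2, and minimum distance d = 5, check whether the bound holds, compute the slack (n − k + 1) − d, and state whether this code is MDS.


Singleton RHS = n − k + 1 = 5, slack = 0, bound satisfied, MDS.

Singleton bound: d ≤ n − k + 1.
Here n = 6, k = 2, so n − k + 1 = 5.
Given d = 5, check d ≤ 5: YES.
Slack = (n − k + 1) − d = 0.
The code is MDS (slack = 0).
Description: the claimed parameters are [6, 2, 5]_8; such a code would be MDS (meets Singleton bound).


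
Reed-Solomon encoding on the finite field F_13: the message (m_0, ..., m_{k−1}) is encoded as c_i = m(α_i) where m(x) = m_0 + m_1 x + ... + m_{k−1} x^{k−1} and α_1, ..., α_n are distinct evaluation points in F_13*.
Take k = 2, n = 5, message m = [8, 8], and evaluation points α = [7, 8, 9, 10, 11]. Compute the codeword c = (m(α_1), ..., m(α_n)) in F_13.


c = [12, 7, 2, 10, 5]

Message polynomial: m(x) = 8 + 8·x (mod 13).
For each evaluation point α_i, compute m(α_i) mod 13:
  α_1 = 7: Horner steps 8 → 12, so m(7) = 12.
  α_2 = 8: Horner steps 8 → 7, so m(8) = 7.
  α_3 = 9: Horner steps 8 → 2, so m(9) = 2.
  α_4 = 10: Horner steps 8 → 10, so m(10) = 10.
  α_5 = 11: Horner steps 8 → 5, so m(11) = 5.
Codeword c = [12, 7, 2, 10, 5] ∈ F_13^5.


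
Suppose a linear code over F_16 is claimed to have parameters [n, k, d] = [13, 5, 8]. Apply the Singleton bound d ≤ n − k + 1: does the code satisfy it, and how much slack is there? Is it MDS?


Singleton RHS = n − k + 1 = 9, slack = 1, bound satisfied, not MDS.

Singleton bound: d ≤ n − k + 1.
Here n = 13, k = 5, so n − k + 1 = 9.
Given d = 8, check d ≤ 9: YES.
Slack = (n − k + 1) − d = 1.
The code is NOT MDS (slack = 1 > 0).
Description: the claimed parameters are [13, 5, 8]_16; such a code would be non-MDS.


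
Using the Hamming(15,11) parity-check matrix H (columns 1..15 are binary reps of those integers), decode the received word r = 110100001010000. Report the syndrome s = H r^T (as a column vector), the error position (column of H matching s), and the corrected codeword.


s = (0, 1, 0, 1)^T, error position = 5, corrected codeword c = 110110001010000

Compute s = H r^T mod 2 one row at a time:
  s_1 = 0 + 1 + 0 + 1 + 0 + 0 + 0 + 0 = 2 ≡ 0 (mod 2).
  s_2 = 1 + 0 + 0 + 0 + 0 + 0 + 0 + 0 = 1 ≡ 1 (mod 2).
  s_3 = 1 + 0 + 0 + 0 + 0 + 1 + 0 + 0 = 2 ≡ 0 (mod 2).
  s_4 = 1 + 0 + 0 + 0 + 1 + 1 + 0 + 0 = 3 ≡ 1 (mod 2).
s = (0, 1, 0, 1)^T — this equals column 5 of H (binary 0101), so error is at position 5.
Correct: flip bit 5 of r = 110100001010000 to get c = 110110001010000.


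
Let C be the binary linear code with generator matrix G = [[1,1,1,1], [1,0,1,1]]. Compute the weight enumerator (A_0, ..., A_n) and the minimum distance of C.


Weight distribution: A_0 = 1, A_1 = 1, A_3 = 1, A_4 = 1. Minimum distance d = 1.

Enumerate all 2^2 = 4 messages m ∈ F_2^2.
For each, compute codeword c = mG in F_2^4, then tally its weight.
  m = 00 → c = 0000, weight = 0.
  m = 10 → c = 1111, weight = 4.
  m = 01 → c = 1011, weight = 3.
  m = 11 → c = 0100, weight = 1.
Tally weights:
  weight 0: 1 codewords.
  weight 1: 1 codewords.
  weight 3: 1 codewords.
  weight 4: 1 codewords.
Minimum distance d = smallest w > 0 with A_w > 0 = 1.
Sanity: Σ A_w = 4 = 2^2 = 4 ✓.


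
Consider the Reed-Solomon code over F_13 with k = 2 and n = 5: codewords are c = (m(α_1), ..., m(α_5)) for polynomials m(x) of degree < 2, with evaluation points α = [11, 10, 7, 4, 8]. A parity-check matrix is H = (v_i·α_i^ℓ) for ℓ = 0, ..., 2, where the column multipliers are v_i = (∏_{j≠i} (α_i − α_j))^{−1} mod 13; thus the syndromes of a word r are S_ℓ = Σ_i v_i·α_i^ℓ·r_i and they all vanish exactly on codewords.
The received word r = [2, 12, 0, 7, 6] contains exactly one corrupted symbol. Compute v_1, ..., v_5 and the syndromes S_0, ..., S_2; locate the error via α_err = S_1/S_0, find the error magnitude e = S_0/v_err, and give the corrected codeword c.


S = (12, 6, 3), error at position 3, error magnitude e = 10, c = [2, 12, 3, 7, 6].

Step 1: column multipliers v_i = (∏_{j≠i}(α_i − α_j))^{−1} mod 13.
  i = 1 (α = 11): (11−10)(11−7)(11−4)(11−8) = 1·4·7·3 = 84 ≡ 6, so v_1 = 6^{−1} = 11 (mod 13).
  i = 2 (α = 10): (10−11)(10−7)(10−4)(10−8) = (−1)·3·6·2 = −36 ≡ 3, so v_2 = 3^{−1} = 9 (mod 13).
  i = 3 (α = 7): (7−11)(7−10)(7−4)(7−8) = (−4)·(−3)·3·(−1) = −36 ≡ 3, so v_3 = 3^{−1} = 9 (mod 13).
  i = 4 (α = 4): (4−11)(4−10)(4−7)(4−8) = (−7)·(−6)·(−3)·(−4) = 504 ≡ 10, so v_4 = 10^{−1} = 4 (mod 13).
  i = 5 (α = 8): (8−11)(8−10)(8−7)(8−4) = (−3)·(−2)·1·4 = 24 ≡ 11, so v_5 = 11^{−1} = 6 (mod 13).
  v = [11, 9, 9, 4, 6].
Step 2: syndromes of r = [2, 12, 0, 7, 6] (all sums mod 13).
  S_0 = Σ v_i r_i = 11·2 + 9·12 + 9·0 + 4·7 + 6·6 = 194 ≡ 12.
  S_1 = Σ v_i α_i r_i = 11·11·2 + 9·10·12 + 9·7·0 + 4·4·7 + 6·8·6 = 1722 ≡ 6.
  α_i^2 mod 13 = [4, 9, 10, 3, 12].
  S_2 = Σ v_i α_i^2 r_i = 11·4·2 + 9·9·12 + 9·10·0 + 4·3·7 + 6·12·6 = 1576 ≡ 3.
  S = (12, 6, 3) ≠ 0, so r is not a codeword (an error is present).
Step 3: locate the error. For a single error e at position i, S_ℓ = v_i·e·α_i^ℓ, so α_err = S_1/S_0.
  S_0^{−1} = 12^{−1} = 12 (mod 13), so α_err = 6·12 = 72 ≡ 7 = α_3. Error position i = 3.
  Consistency check: S_2/S_1 = 3·11 = 33 ≡ 7 = α_err ✓ (single-error assumption holds).
Step 4: error magnitude e = S_0/v_3 = S_0·∏_{j≠3}(α_3 − α_j) = 12·3 = 36 ≡ 10 (mod 13).
Step 5: correct position 3: c_3 = r_3 − e = 0 − 10 ≡ 3 (mod 13). Hence c = [2, 12, 3, 7, 6].
  Check: interpolating c through the α_i gives m(x) = 8 + 3·x (degree < 2) with m(α_i) = c_i for every i, so c is indeed a codeword.


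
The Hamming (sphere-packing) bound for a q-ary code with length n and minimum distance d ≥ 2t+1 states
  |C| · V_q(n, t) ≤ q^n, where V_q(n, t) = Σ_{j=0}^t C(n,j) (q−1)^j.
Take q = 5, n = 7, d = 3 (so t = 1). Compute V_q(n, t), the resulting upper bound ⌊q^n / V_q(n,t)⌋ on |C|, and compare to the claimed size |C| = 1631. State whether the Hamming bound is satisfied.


V_q(n, t) = 29, q^n = 78125, Hamming bound = 2693, |C| = 1631 ≤ bound (satisfied).

Step 1: Compute V_q(n, t) = Σ_{j=0}^1 C(n, j) (q−1)^j.
  j = 0: C(7,0)·(4)^0 = 1·1 = 1.
  j = 1: C(7,1)·(4)^1 = 7·4 = 28.
  V_q(n, t) = 1 + 28 = 29.
Step 2: q^n = 5^7 = 78125.
Step 3: Hamming bound ⌊q^n / V_q(n,t)⌋ = ⌊78125/29⌋ = 2693.
Step 4: Compare |C| = 1631 to 2693: satisfied.
The claimed |C| lies below the Hamming bound.


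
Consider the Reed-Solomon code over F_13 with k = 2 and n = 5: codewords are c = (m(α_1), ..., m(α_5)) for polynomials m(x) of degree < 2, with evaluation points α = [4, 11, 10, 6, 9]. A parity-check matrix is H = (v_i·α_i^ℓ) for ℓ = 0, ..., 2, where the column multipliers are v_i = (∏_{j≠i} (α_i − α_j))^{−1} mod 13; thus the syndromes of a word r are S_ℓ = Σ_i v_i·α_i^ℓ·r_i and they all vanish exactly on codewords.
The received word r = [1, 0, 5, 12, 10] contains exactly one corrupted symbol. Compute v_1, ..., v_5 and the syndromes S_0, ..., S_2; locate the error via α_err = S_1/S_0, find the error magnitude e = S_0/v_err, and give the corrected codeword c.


S = (11, 5, 7), error at position 1, error magnitude e = 5, c = [9, 0, 5, 12, 10].

Step 1: column multipliers v_i = (∏_{j≠i}(α_i − α_j))^{−1} mod 13.
  i = 1 (α = 4): (4−11)(4−10)(4−6)(4−9) = (−7)·(−6)·(−2)·(−5) = 420 ≡ 4, so v_1 = 4^{−1} = 10 (mod 13).
  i = 2 (α = 11): (11−4)(11−10)(11−6)(11−9) = 7·1·5·2 = 70 ≡ 5, so v_2 = 5^{−1} = 8 (mod 13).
  i = 3 (α = 10): (10−4)(10−11)(10−6)(10−9) = 6·(−1)·4·1 = −24 ≡ 2, so v_3 = 2^{−1} = 7 (mod 13).
  i = 4 (α = 6): (6−4)(6−11)(6−10)(6−9) = 2·(−5)·(−4)·(−3) = −120 ≡ 10, so v_4 = 10^{−1} = 4 (mod 13).
  i = 5 (α = 9): (9−4)(9−11)(9−10)(9−6) = 5·(−2)·(−1)·3 = 30 ≡ 4, so v_5 = 4^{−1} = 10 (mod 13).
  v = [10, 8, 7, 4, 10].
Step 2: syndromes of r = [1, 0, 5, 12, 10] (all sums mod 13).
  S_0 = Σ v_i r_i = 10·1 + 8·0 + 7·5 + 4·12 + 10·10 = 193 ≡ 11.
  S_1 = Σ v_i α_i r_i = 10·4·1 + 8·11·0 + 7·10·5 + 4·6·12 + 10·9·10 = 1578 ≡ 5.
  α_i^2 mod 13 = [3, 4, 9, 10, 3].
  S_2 = Σ v_i α_i^2 r_i = 10·3·1 + 8·4·0 + 7·9·5 + 4·10·12 + 10·3·10 = 1125 ≡ 7.
  S = (11, 5, 7) ≠ 0, so r is not a codeword (an error is present).
Step 3: locate the error. For a single error e at position i, S_ℓ = v_i·e·α_i^ℓ, so α_err = S_1/S_0.
  S_0^{−1} = 11^{−1} = 6 (mod 13), so α_err = 5·6 = 30 ≡ 4 = α_1. Error position i = 1.
  Consistency check: S_2/S_1 = 7·8 = 56 ≡ 4 = α_err ✓ (single-error assumption holds).
Step 4: error magnitude e = S_0/v_1 = S_0·∏_{j≠1}(α_1 − α_j) = 11·4 = 44 ≡ 5 (mod 13).
Step 5: correct position 1: c_1 = r_1 − e = 1 − 5 ≡ 9 (mod 13). Hence c = [9, 0, 5, 12, 10].
  Check: interpolating c through the α_i gives m(x) = 3 + 8·x (degree < 2) with m(α_i) = c_i for every i, so c is indeed a codeword.


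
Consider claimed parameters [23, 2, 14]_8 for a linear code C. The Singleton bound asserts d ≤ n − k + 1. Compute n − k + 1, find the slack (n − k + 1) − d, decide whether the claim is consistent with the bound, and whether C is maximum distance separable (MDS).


Singleton RHS = n − k + 1 = 22, slack = 8, bound satisfied, not MDS.

Singleton bound: d ≤ n − k + 1.
Here n = 23, k = 2, so n − k + 1 = 22.
Given d = 14, check d ≤ 22: YES.
Slack = (n − k + 1) − d = 8.
The code is NOT MDS (slack = 8 > 0).
Description: the claimed parameters are [23, 2, 14]_8; such a code would be non-MDS.


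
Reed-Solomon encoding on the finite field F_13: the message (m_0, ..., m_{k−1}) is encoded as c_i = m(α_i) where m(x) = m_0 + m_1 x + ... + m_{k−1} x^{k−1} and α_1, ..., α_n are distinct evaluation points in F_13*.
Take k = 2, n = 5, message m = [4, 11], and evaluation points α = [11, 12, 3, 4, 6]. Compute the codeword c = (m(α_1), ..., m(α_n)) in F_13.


c = [8, 6, 11, 9, 5]

Message polynomial: m(x) = 4 + 11·x (mod 13).
For each evaluation point α_i, compute m(α_i) mod 13:
  α_1 = 11: Horner steps 11 → 8, so m(11) = 8.
  α_2 = 12: Horner steps 11 → 6, so m(12) = 6.
  α_3 = 3: Horner steps 11 → 11, so m(3) = 11.
  α_4 = 4: Horner steps 11 → 9, so m(4) = 9.
  α_5 = 6: Horner steps 11 → 5, so m(6) = 5.
Codeword c = [8, 6, 11, 9, 5] ∈ F_13^5.


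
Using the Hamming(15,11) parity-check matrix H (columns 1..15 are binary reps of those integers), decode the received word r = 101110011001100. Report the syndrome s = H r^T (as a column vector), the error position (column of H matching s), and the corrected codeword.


s = (0, 0, 1, 1)^T, error position = 3, corrected codeword c = 100110011001100

Compute s = H r^T mod 2 one row at a time:
  s_1 = 1 + 1 + 0 + 0 + 1 + 1 + 0 + 0 = 4 ≡ 0 (mod 2).
  s_2 = 1 + 1 + 0 + 0 + 1 + 1 + 0 + 0 = 4 ≡ 0 (mod 2).
  s_3 = 0 + 1 + 0 + 0 + 0 + 0 + 0 + 0 = 1 ≡ 1 (mod 2).
  s_4 = 1 + 1 + 1 + 0 + 1 + 0 + 1 + 0 = 5 ≡ 1 (mod 2).
s = (0, 0, 1, 1)^T — this equals column 3 of H (binary 0011), so error is at position 3.
Correct: flip bit 3 of r = 101110011001100 to get c = 100110011001100.


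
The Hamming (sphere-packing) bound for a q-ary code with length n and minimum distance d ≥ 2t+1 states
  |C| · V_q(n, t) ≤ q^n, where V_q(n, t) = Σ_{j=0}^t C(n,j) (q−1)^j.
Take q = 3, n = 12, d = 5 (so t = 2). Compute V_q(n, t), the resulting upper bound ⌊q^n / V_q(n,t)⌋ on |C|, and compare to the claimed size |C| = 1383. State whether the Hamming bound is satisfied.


V_q(n, t) = 289, q^n = 531441, Hamming bound = 1838, |C| = 1383 ≤ bound (satisfied).

Step 1: Compute V_q(n, t) = Σ_{j=0}^2 C(n, j) (q−1)^j.
  j = 0: C(12,0)·(2)^0 = 1·1 = 1.
  j = 1: C(12,1)·(2)^1 = 12·2 = 24.
  j = 2: C(12,2)·(2)^2 = 66·4 = 264.
  V_q(n, t) = 1 + 24 + 264 = 289.
Step 2: q^n = 3^12 = 531441.
Step 3: Hamming bound ⌊q^n / V_q(n,t)⌋ = ⌊531441/289⌋ = 1838.
Step 4: Compare |C| = 1383 to 1838: satisfied.
The claimed |C| lies below the Hamming bound.


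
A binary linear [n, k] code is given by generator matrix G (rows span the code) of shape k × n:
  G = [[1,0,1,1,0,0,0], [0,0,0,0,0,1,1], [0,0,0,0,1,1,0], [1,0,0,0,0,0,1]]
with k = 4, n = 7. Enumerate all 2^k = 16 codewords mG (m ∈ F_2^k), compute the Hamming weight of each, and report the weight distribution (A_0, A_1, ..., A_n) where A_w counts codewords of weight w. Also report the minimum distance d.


Weight distribution: A_0 = 1, A_2 = 6, A_3 = 4, A_4 = 1, A_5 = 4. Minimum distance d = 2.

Enumerate all 2^4 = 16 messages m ∈ F_2^4.
For each, compute codeword c = mG in F_2^7, then tally its weight.
  m = 0000 → c = 0000000, weight = 0.
  m = 1000 → c = 1011000, weight = 3.
  m = 0100 → c = 0000011, weight = 2.
  m = 1100 → c = 1011011, weight = 5.
  m = 0010 → c = 0000110, weight = 2.
  m = 1010 → c = 1011110, weight = 5.
  m = 0110 → c = 0000101, weight = 2.
  m = 1110 → c = 1011101, weight = 5.
  m = 0001 → c = 1000001, weight = 2.
  m = 1001 → c = 0011001, weight = 3.
  m = 0101 → c = 1000010, weight = 2.
  m = 1101 → c = 0011010, weight = 3.
  m = 0011 → c = 1000111, weight = 4.
  m = 1011 → c = 0011111, weight = 5.
  m = 0111 → c = 1000100, weight = 2.
  m = 1111 → c = 0011100, weight = 3.
Tally weights:
  weight 0: 1 codewords.
  weight 2: 6 codewords.
  weight 3: 4 codewords.
  weight 4: 1 codewords.
  weight 5: 4 codewords.
Minimum distance d = smallest w > 0 with A_w > 0 = 2.
Sanity: Σ A_w = 16 = 2^4 = 16 ✓.


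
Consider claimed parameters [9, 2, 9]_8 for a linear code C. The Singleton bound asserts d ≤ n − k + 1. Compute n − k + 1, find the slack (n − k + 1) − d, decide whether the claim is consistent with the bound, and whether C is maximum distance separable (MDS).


Singleton RHS = n − k + 1 = 8, slack = -1, bound violated (no such code; not MDS).

Singleton bound: d ≤ n − k + 1.
Here n = 9, k = 2, so n − k + 1 = 8.
Given d = 9, check d ≤ 8: NO.
Slack = (n − k + 1) − d = -1.
The slack is negative: d = 9 exceeds n − k + 1 = 8 by 1, so the Singleton bound is violated and no linear [9, 2, 9]_8 code can exist. In particular it is not MDS (MDS requires d = n − k + 1 exactly).
Description: the claimed parameters are [9, 2, 9]_8; such a code would be impossible (violates the Singleton bound).


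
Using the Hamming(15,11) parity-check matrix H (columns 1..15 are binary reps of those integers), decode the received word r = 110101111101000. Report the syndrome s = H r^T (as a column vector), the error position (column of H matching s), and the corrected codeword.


s = (0, 0, 0, 1)^T, error position = 1, corrected codeword c = 010101111101000

Compute s = H r^T mod 2 one row at a time:
  s_1 = 1 + 1 + 1 + 0 + 1 + 0 + 0 + 0 = 4 ≡ 0 (mod 2).
  s_2 = 1 + 0 + 1 + 1 + 1 + 0 + 0 + 0 = 4 ≡ 0 (mod 2).
  s_3 = 1 + 0 + 1 + 1 + 1 + 0 + 0 + 0 = 4 ≡ 0 (mod 2).
  s_4 = 1 + 0 + 0 + 1 + 1 + 0 + 0 + 0 = 3 ≡ 1 (mod 2).
s = (0, 0, 0, 1)^T — this equals column 1 of H (binary 0001), so error is at position 1.
Correct: flip bit 1 of r = 110101111101000 to get c = 010101111101000.


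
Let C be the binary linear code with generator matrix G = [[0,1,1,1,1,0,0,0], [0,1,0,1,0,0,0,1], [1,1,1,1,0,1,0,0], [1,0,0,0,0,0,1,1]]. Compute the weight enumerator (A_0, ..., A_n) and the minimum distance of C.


Weight distribution: A_0 = 1, A_3 = 5, A_4 = 5, A_5 = 2, A_6 = 2, A_7 = 1. Minimum distance d = 3.

Enumerate all 2^4 = 16 messages m ∈ F_2^4.
For each, compute codeword c = mG in F_2^8, then tally its weight.
  m = 0000 → c = 00000000, weight = 0.
  m = 1000 → c = 01111000, weight = 4.
  m = 0100 → c = 01010001, weight = 3.
  m = 1100 → c = 00101001, weight = 3.
  m = 0010 → c = 11110100, weight = 5.
  m = 1010 → c = 10001100, weight = 3.
  m = 0110 → c = 10100101, weight = 4.
  m = 1110 → c = 11011101, weight = 6.
  m = 0001 → c = 10000011, weight = 3.
  m = 1001 → c = 11111011, weight = 7.
  m = 0101 → c = 11010010, weight = 4.
  m = 1101 → c = 10101010, weight = 4.
  m = 0011 → c = 01110111, weight = 6.
  m = 1011 → c = 00001111, weight = 4.
  m = 0111 → c = 00100110, weight = 3.
  m = 1111 → c = 01011110, weight = 5.
Tally weights:
  weight 0: 1 codewords.
  weight 3: 5 codewords.
  weight 4: 5 codewords.
  weight 5: 2 codewords.
  weight 6: 2 codewords.
  weight 7: 1 codewords.
Minimum distance d = smallest w > 0 with A_w > 0 = 3.
Sanity: Σ A_w = 16 = 2^4 = 16 ✓.


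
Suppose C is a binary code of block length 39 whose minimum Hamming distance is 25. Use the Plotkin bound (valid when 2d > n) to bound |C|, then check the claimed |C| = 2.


Plotkin bound M ≤ 4; given |C| = 2 ≤ bound (satisfied).

Check applicability: 2d = 50, n = 39.
2d − n = 11 > 0, so Plotkin applies.
Compute d/(2d−n) = 25/11 ≈ 2.2727.
⌊d/(2d−n)⌋ = 2.
Plotkin bound: M ≤ 2·2 = 4.
Given |C| = 2, check: satisfied.
This |C| is below the Plotkin bound.


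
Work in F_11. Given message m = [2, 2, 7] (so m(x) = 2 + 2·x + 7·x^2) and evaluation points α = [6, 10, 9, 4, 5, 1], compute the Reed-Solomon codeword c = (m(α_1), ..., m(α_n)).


c = [2, 7, 4, 1, 0, 0]

Message polynomial: m(x) = 2 + 2·x + 7·x^2 (mod 11).
For each evaluation point α_i, compute m(α_i) mod 11:
  α_1 = 6: Horner steps 7 → 0 → 2, so m(6) = 2.
  α_2 = 10: Horner steps 7 → 6 → 7, so m(10) = 7.
  α_3 = 9: Horner steps 7 → 10 → 4, so m(9) = 4.
  α_4 = 4: Horner steps 7 → 8 → 1, so m(4) = 1.
  α_5 = 5: Horner steps 7 → 4 → 0, so m(5) = 0.
  α_6 = 1: Horner steps 7 → 9 → 0, so m(1) = 0.
Codeword c = [2, 7, 4, 1, 0, 0] ∈ F_11^6.


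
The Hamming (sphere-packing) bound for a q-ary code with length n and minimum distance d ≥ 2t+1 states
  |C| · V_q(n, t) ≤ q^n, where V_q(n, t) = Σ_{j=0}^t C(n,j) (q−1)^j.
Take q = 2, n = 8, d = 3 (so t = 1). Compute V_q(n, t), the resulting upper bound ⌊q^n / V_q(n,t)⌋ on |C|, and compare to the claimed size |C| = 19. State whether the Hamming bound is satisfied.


V_q(n, t) = 9, q^n = 256, Hamming bound = 28, |C| = 19 ≤ bound (satisfied).

Step 1: Compute V_q(n, t) = Σ_{j=0}^1 C(n, j) (q−1)^j.
  j = 0: C(8,0)·(1)^0 = 1·1 = 1.
  j = 1: C(8,1)·(1)^1 = 8·1 = 8.
  V_q(n, t) = 1 + 8 = 9.
Step 2: q^n = 2^8 = 256.
Step 3: Hamming bound ⌊q^n / V_q(n,t)⌋ = ⌊256/9⌋ = 28.
Step 4: Compare |C| = 19 to 28: satisfied.
The claimed |C| lies below the Hamming bound.
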